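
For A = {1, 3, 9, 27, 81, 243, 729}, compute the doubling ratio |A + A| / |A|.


|A| = 7.
Compute A + A by enumerating all 49 pairs.
A + A = {2, 4, 6, 10, 12, 18, 28, 30, 36, 54, 82, 84, 90, 108, 162, 244, 246, 252, 270, 324, 486, 730, 732, 738, 756, 810, 972, 1458}, so |A + A| = 28.
K = |A + A| / |A| = 28/7 = 4/1 ≈ 4.0000.
Reference: AP of size 7 gives K = 13/7 ≈ 1.8571; a fully generic set of size 7 gives K ≈ 4.0000.

|A| = 7, |A + A| = 28, K = 28/7 = 4/1.


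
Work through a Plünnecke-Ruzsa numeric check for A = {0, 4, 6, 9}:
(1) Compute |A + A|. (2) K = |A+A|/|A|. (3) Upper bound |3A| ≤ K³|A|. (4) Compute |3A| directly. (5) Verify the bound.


|A| = 4.
Step 1: Compute A + A by enumerating all 16 pairs.
A + A = {0, 4, 6, 8, 9, 10, 12, 13, 15, 18}, so |A + A| = 10.
Step 2: Doubling constant K = |A + A|/|A| = 10/4 = 10/4 ≈ 2.5000.
Step 3: Plünnecke-Ruzsa gives |3A| ≤ K³·|A| = (2.5000)³ · 4 ≈ 62.5000.
Step 4: Compute 3A = A + A + A directly by enumerating all triples (a,b,c) ∈ A³; |3A| = 18.
Step 5: Check 18 ≤ 62.5000? Yes ✓.

K = 10/4, Plünnecke-Ruzsa bound K³|A| ≈ 62.5000, |3A| = 18, inequality holds.


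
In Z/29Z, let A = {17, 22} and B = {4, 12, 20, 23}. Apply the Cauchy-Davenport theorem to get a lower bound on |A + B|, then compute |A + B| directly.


Cauchy-Davenport: |A + B| ≥ min(p, |A| + |B| - 1) for A, B nonempty in Z/pZ.
|A| = 2, |B| = 4, p = 29.
CD lower bound = min(29, 2 + 4 - 1) = min(29, 5) = 5.
Compute A + B mod 29 directly:
a = 17: 17+4=21, 17+12=0, 17+20=8, 17+23=11
a = 22: 22+4=26, 22+12=5, 22+20=13, 22+23=16
A + B = {0, 5, 8, 11, 13, 16, 21, 26}, so |A + B| = 8.
Verify: 8 ≥ 5? Yes ✓.

CD lower bound = 5, actual |A + B| = 8.


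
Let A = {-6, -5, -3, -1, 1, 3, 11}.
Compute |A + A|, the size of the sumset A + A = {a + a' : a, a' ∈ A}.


A + A = {a + a' : a, a' ∈ A}; |A| = 7.
General bounds: 2|A| - 1 ≤ |A + A| ≤ |A|(|A|+1)/2, i.e. 13 ≤ |A + A| ≤ 28.
Lower bound 2|A|-1 is attained iff A is an arithmetic progression.
Enumerate sums a + a' for a ≤ a' (symmetric, so this suffices):
a = -6: -6+-6=-12, -6+-5=-11, -6+-3=-9, -6+-1=-7, -6+1=-5, -6+3=-3, -6+11=5
a = -5: -5+-5=-10, -5+-3=-8, -5+-1=-6, -5+1=-4, -5+3=-2, -5+11=6
a = -3: -3+-3=-6, -3+-1=-4, -3+1=-2, -3+3=0, -3+11=8
a = -1: -1+-1=-2, -1+1=0, -1+3=2, -1+11=10
a = 1: 1+1=2, 1+3=4, 1+11=12
a = 3: 3+3=6, 3+11=14
a = 11: 11+11=22
Distinct sums: {-12, -11, -10, -9, -8, -7, -6, -5, -4, -3, -2, 0, 2, 4, 5, 6, 8, 10, 12, 14, 22}
|A + A| = 21

|A + A| = 21


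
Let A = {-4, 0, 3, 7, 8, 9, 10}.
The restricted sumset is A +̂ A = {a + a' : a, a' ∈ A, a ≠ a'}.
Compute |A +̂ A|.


Restricted sumset: A +̂ A = {a + a' : a ∈ A, a' ∈ A, a ≠ a'}.
Equivalently, take A + A and drop any sum 2a that is achievable ONLY as a + a for a ∈ A (i.e. sums representable only with equal summands).
Enumerate pairs (a, a') with a < a' (symmetric, so each unordered pair gives one sum; this covers all a ≠ a'):
  -4 + 0 = -4
  -4 + 3 = -1
  -4 + 7 = 3
  -4 + 8 = 4
  -4 + 9 = 5
  -4 + 10 = 6
  0 + 3 = 3
  0 + 7 = 7
  0 + 8 = 8
  0 + 9 = 9
  0 + 10 = 10
  3 + 7 = 10
  3 + 8 = 11
  3 + 9 = 12
  3 + 10 = 13
  7 + 8 = 15
  7 + 9 = 16
  7 + 10 = 17
  8 + 9 = 17
  8 + 10 = 18
  9 + 10 = 19
Collected distinct sums: {-4, -1, 3, 4, 5, 6, 7, 8, 9, 10, 11, 12, 13, 15, 16, 17, 18, 19}
|A +̂ A| = 18
(Reference bound: |A +̂ A| ≥ 2|A| - 3 for |A| ≥ 2, with |A| = 7 giving ≥ 11.)

|A +̂ A| = 18


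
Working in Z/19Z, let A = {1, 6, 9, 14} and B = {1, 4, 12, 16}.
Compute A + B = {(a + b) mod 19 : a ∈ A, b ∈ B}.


Work in Z/19Z: reduce every sum a + b modulo 19.
Enumerate all 16 pairs:
a = 1: 1+1=2, 1+4=5, 1+12=13, 1+16=17
a = 6: 6+1=7, 6+4=10, 6+12=18, 6+16=3
a = 9: 9+1=10, 9+4=13, 9+12=2, 9+16=6
a = 14: 14+1=15, 14+4=18, 14+12=7, 14+16=11
Distinct residues collected: {2, 3, 5, 6, 7, 10, 11, 13, 15, 17, 18}
|A + B| = 11 (out of 19 total residues).

A + B = {2, 3, 5, 6, 7, 10, 11, 13, 15, 17, 18}


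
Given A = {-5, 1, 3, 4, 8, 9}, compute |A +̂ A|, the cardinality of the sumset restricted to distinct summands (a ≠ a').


Restricted sumset: A +̂ A = {a + a' : a ∈ A, a' ∈ A, a ≠ a'}.
Equivalently, take A + A and drop any sum 2a that is achievable ONLY as a + a for a ∈ A (i.e. sums representable only with equal summands).
Enumerate pairs (a, a') with a < a' (symmetric, so each unordered pair gives one sum; this covers all a ≠ a'):
  -5 + 1 = -4
  -5 + 3 = -2
  -5 + 4 = -1
  -5 + 8 = 3
  -5 + 9 = 4
  1 + 3 = 4
  1 + 4 = 5
  1 + 8 = 9
  1 + 9 = 10
  3 + 4 = 7
  3 + 8 = 11
  3 + 9 = 12
  4 + 8 = 12
  4 + 9 = 13
  8 + 9 = 17
Collected distinct sums: {-4, -2, -1, 3, 4, 5, 7, 9, 10, 11, 12, 13, 17}
|A +̂ A| = 13
(Reference bound: |A +̂ A| ≥ 2|A| - 3 for |A| ≥ 2, with |A| = 6 giving ≥ 9.)

|A +̂ A| = 13


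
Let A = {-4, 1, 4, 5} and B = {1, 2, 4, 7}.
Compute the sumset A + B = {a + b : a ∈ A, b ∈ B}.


A + B = {a + b : a ∈ A, b ∈ B}.
Enumerate all |A|·|B| = 4·4 = 16 pairs (a, b) and collect distinct sums.
a = -4: -4+1=-3, -4+2=-2, -4+4=0, -4+7=3
a = 1: 1+1=2, 1+2=3, 1+4=5, 1+7=8
a = 4: 4+1=5, 4+2=6, 4+4=8, 4+7=11
a = 5: 5+1=6, 5+2=7, 5+4=9, 5+7=12
Collecting distinct sums: A + B = {-3, -2, 0, 2, 3, 5, 6, 7, 8, 9, 11, 12}
|A + B| = 12

A + B = {-3, -2, 0, 2, 3, 5, 6, 7, 8, 9, 11, 12}


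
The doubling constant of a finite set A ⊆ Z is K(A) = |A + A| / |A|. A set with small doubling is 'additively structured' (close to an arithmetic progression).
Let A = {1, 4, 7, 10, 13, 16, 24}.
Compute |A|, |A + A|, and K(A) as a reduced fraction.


|A| = 7.
Compute A + A by enumerating all 49 pairs.
A + A = {2, 5, 8, 11, 14, 17, 20, 23, 25, 26, 28, 29, 31, 32, 34, 37, 40, 48}, so |A + A| = 18.
K = |A + A| / |A| = 18/7 (already in lowest terms) ≈ 2.5714.
Reference: AP of size 7 gives K = 13/7 ≈ 1.8571; a fully generic set of size 7 gives K ≈ 4.0000.

|A| = 7, |A + A| = 18, K = 18/7.


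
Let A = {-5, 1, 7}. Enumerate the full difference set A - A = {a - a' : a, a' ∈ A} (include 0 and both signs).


A - A = {a - a' : a, a' ∈ A}.
Compute a - a' for each ordered pair (a, a'):
a = -5: -5--5=0, -5-1=-6, -5-7=-12
a = 1: 1--5=6, 1-1=0, 1-7=-6
a = 7: 7--5=12, 7-1=6, 7-7=0
Collecting distinct values (and noting 0 appears from a-a):
A - A = {-12, -6, 0, 6, 12}
|A - A| = 5

A - A = {-12, -6, 0, 6, 12}


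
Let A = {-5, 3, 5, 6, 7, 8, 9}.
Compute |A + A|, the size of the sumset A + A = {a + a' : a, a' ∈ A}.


A + A = {a + a' : a, a' ∈ A}; |A| = 7.
General bounds: 2|A| - 1 ≤ |A + A| ≤ |A|(|A|+1)/2, i.e. 13 ≤ |A + A| ≤ 28.
Lower bound 2|A|-1 is attained iff A is an arithmetic progression.
Enumerate sums a + a' for a ≤ a' (symmetric, so this suffices):
a = -5: -5+-5=-10, -5+3=-2, -5+5=0, -5+6=1, -5+7=2, -5+8=3, -5+9=4
a = 3: 3+3=6, 3+5=8, 3+6=9, 3+7=10, 3+8=11, 3+9=12
a = 5: 5+5=10, 5+6=11, 5+7=12, 5+8=13, 5+9=14
a = 6: 6+6=12, 6+7=13, 6+8=14, 6+9=15
a = 7: 7+7=14, 7+8=15, 7+9=16
a = 8: 8+8=16, 8+9=17
a = 9: 9+9=18
Distinct sums: {-10, -2, 0, 1, 2, 3, 4, 6, 8, 9, 10, 11, 12, 13, 14, 15, 16, 17, 18}
|A + A| = 19

|A + A| = 19


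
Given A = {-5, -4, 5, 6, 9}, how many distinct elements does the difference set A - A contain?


A - A = {a - a' : a, a' ∈ A}; |A| = 5.
Bounds: 2|A|-1 ≤ |A - A| ≤ |A|² - |A| + 1, i.e. 9 ≤ |A - A| ≤ 21.
Note: 0 ∈ A - A always (from a - a). The set is symmetric: if d ∈ A - A then -d ∈ A - A.
Enumerate nonzero differences d = a - a' with a > a' (then include -d):
Positive differences: {1, 3, 4, 9, 10, 11, 13, 14}
Full difference set: {0} ∪ (positive diffs) ∪ (negative diffs).
|A - A| = 1 + 2·8 = 17 (matches direct enumeration: 17).

|A - A| = 17


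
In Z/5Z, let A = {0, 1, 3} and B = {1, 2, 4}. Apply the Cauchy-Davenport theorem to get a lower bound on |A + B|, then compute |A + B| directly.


Cauchy-Davenport: |A + B| ≥ min(p, |A| + |B| - 1) for A, B nonempty in Z/pZ.
|A| = 3, |B| = 3, p = 5.
CD lower bound = min(5, 3 + 3 - 1) = min(5, 5) = 5.
Compute A + B mod 5 directly:
a = 0: 0+1=1, 0+2=2, 0+4=4
a = 1: 1+1=2, 1+2=3, 1+4=0
a = 3: 3+1=4, 3+2=0, 3+4=2
A + B = {0, 1, 2, 3, 4}, so |A + B| = 5.
Verify: 5 ≥ 5? Yes ✓.

CD lower bound = 5, actual |A + B| = 5.


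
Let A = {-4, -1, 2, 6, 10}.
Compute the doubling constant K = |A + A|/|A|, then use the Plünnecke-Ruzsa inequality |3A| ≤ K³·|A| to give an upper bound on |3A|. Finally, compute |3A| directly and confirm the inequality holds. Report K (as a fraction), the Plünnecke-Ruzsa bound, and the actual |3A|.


|A| = 5.
Step 1: Compute A + A by enumerating all 25 pairs.
A + A = {-8, -5, -2, 1, 2, 4, 5, 6, 8, 9, 12, 16, 20}, so |A + A| = 13.
Step 2: Doubling constant K = |A + A|/|A| = 13/5 = 13/5 ≈ 2.6000.
Step 3: Plünnecke-Ruzsa gives |3A| ≤ K³·|A| = (2.6000)³ · 5 ≈ 87.8800.
Step 4: Compute 3A = A + A + A directly by enumerating all triples (a,b,c) ∈ A³; |3A| = 25.
Step 5: Check 25 ≤ 87.8800? Yes ✓.

K = 13/5, Plünnecke-Ruzsa bound K³|A| ≈ 87.8800, |3A| = 25, inequality holds.


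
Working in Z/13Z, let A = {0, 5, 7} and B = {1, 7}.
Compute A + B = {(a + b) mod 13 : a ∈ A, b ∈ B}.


Work in Z/13Z: reduce every sum a + b modulo 13.
Enumerate all 6 pairs:
a = 0: 0+1=1, 0+7=7
a = 5: 5+1=6, 5+7=12
a = 7: 7+1=8, 7+7=1
Distinct residues collected: {1, 6, 7, 8, 12}
|A + B| = 5 (out of 13 total residues).

A + B = {1, 6, 7, 8, 12}


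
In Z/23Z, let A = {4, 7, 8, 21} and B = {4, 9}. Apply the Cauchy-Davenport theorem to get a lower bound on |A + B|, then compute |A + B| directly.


Cauchy-Davenport: |A + B| ≥ min(p, |A| + |B| - 1) for A, B nonempty in Z/pZ.
|A| = 4, |B| = 2, p = 23.
CD lower bound = min(23, 4 + 2 - 1) = min(23, 5) = 5.
Compute A + B mod 23 directly:
a = 4: 4+4=8, 4+9=13
a = 7: 7+4=11, 7+9=16
a = 8: 8+4=12, 8+9=17
a = 21: 21+4=2, 21+9=7
A + B = {2, 7, 8, 11, 12, 13, 16, 17}, so |A + B| = 8.
Verify: 8 ≥ 5? Yes ✓.

CD lower bound = 5, actual |A + B| = 8.


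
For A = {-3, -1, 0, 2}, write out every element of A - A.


A - A = {a - a' : a, a' ∈ A}.
Compute a - a' for each ordered pair (a, a'):
a = -3: -3--3=0, -3--1=-2, -3-0=-3, -3-2=-5
a = -1: -1--3=2, -1--1=0, -1-0=-1, -1-2=-3
a = 0: 0--3=3, 0--1=1, 0-0=0, 0-2=-2
a = 2: 2--3=5, 2--1=3, 2-0=2, 2-2=0
Collecting distinct values (and noting 0 appears from a-a):
A - A = {-5, -3, -2, -1, 0, 1, 2, 3, 5}
|A - A| = 9

A - A = {-5, -3, -2, -1, 0, 1, 2, 3, 5}


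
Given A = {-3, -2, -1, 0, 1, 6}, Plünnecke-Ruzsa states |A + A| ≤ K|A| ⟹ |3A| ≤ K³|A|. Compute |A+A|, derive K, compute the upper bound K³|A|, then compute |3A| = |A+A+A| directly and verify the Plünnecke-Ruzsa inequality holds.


|A| = 6.
Step 1: Compute A + A by enumerating all 36 pairs.
A + A = {-6, -5, -4, -3, -2, -1, 0, 1, 2, 3, 4, 5, 6, 7, 12}, so |A + A| = 15.
Step 2: Doubling constant K = |A + A|/|A| = 15/6 = 15/6 ≈ 2.5000.
Step 3: Plünnecke-Ruzsa gives |3A| ≤ K³·|A| = (2.5000)³ · 6 ≈ 93.7500.
Step 4: Compute 3A = A + A + A directly by enumerating all triples (a,b,c) ∈ A³; |3A| = 24.
Step 5: Check 24 ≤ 93.7500? Yes ✓.

K = 15/6, Plünnecke-Ruzsa bound K³|A| ≈ 93.7500, |3A| = 24, inequality holds.


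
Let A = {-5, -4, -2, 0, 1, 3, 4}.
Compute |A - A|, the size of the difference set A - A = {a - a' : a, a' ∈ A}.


A - A = {a - a' : a, a' ∈ A}; |A| = 7.
Bounds: 2|A|-1 ≤ |A - A| ≤ |A|² - |A| + 1, i.e. 13 ≤ |A - A| ≤ 43.
Note: 0 ∈ A - A always (from a - a). The set is symmetric: if d ∈ A - A then -d ∈ A - A.
Enumerate nonzero differences d = a - a' with a > a' (then include -d):
Positive differences: {1, 2, 3, 4, 5, 6, 7, 8, 9}
Full difference set: {0} ∪ (positive diffs) ∪ (negative diffs).
|A - A| = 1 + 2·9 = 19 (matches direct enumeration: 19).

|A - A| = 19


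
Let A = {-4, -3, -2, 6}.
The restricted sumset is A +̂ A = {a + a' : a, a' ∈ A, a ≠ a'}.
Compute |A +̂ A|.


Restricted sumset: A +̂ A = {a + a' : a ∈ A, a' ∈ A, a ≠ a'}.
Equivalently, take A + A and drop any sum 2a that is achievable ONLY as a + a for a ∈ A (i.e. sums representable only with equal summands).
Enumerate pairs (a, a') with a < a' (symmetric, so each unordered pair gives one sum; this covers all a ≠ a'):
  -4 + -3 = -7
  -4 + -2 = -6
  -4 + 6 = 2
  -3 + -2 = -5
  -3 + 6 = 3
  -2 + 6 = 4
Collected distinct sums: {-7, -6, -5, 2, 3, 4}
|A +̂ A| = 6
(Reference bound: |A +̂ A| ≥ 2|A| - 3 for |A| ≥ 2, with |A| = 4 giving ≥ 5.)

|A +̂ A| = 6


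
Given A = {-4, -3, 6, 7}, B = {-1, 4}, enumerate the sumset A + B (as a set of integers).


A + B = {a + b : a ∈ A, b ∈ B}.
Enumerate all |A|·|B| = 4·2 = 8 pairs (a, b) and collect distinct sums.
a = -4: -4+-1=-5, -4+4=0
a = -3: -3+-1=-4, -3+4=1
a = 6: 6+-1=5, 6+4=10
a = 7: 7+-1=6, 7+4=11
Collecting distinct sums: A + B = {-5, -4, 0, 1, 5, 6, 10, 11}
|A + B| = 8

A + B = {-5, -4, 0, 1, 5, 6, 10, 11}


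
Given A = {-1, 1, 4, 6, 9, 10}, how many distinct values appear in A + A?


A + A = {a + a' : a, a' ∈ A}; |A| = 6.
General bounds: 2|A| - 1 ≤ |A + A| ≤ |A|(|A|+1)/2, i.e. 11 ≤ |A + A| ≤ 21.
Lower bound 2|A|-1 is attained iff A is an arithmetic progression.
Enumerate sums a + a' for a ≤ a' (symmetric, so this suffices):
a = -1: -1+-1=-2, -1+1=0, -1+4=3, -1+6=5, -1+9=8, -1+10=9
a = 1: 1+1=2, 1+4=5, 1+6=7, 1+9=10, 1+10=11
a = 4: 4+4=8, 4+6=10, 4+9=13, 4+10=14
a = 6: 6+6=12, 6+9=15, 6+10=16
a = 9: 9+9=18, 9+10=19
a = 10: 10+10=20
Distinct sums: {-2, 0, 2, 3, 5, 7, 8, 9, 10, 11, 12, 13, 14, 15, 16, 18, 19, 20}
|A + A| = 18

|A + A| = 18


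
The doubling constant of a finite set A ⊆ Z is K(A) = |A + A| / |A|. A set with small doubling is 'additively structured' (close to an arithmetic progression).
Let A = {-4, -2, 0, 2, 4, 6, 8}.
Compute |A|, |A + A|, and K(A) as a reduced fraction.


|A| = 7.
Compute A + A by enumerating all 49 pairs.
A + A = {-8, -6, -4, -2, 0, 2, 4, 6, 8, 10, 12, 14, 16}, so |A + A| = 13.
K = |A + A| / |A| = 13/7 (already in lowest terms) ≈ 1.8571.
Reference: AP of size 7 gives K = 13/7 ≈ 1.8571; a fully generic set of size 7 gives K ≈ 4.0000.

|A| = 7, |A + A| = 13, K = 13/7.


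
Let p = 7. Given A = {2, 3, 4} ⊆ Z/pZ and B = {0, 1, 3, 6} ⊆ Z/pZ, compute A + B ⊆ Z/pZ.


Work in Z/7Z: reduce every sum a + b modulo 7.
Enumerate all 12 pairs:
a = 2: 2+0=2, 2+1=3, 2+3=5, 2+6=1
a = 3: 3+0=3, 3+1=4, 3+3=6, 3+6=2
a = 4: 4+0=4, 4+1=5, 4+3=0, 4+6=3
Distinct residues collected: {0, 1, 2, 3, 4, 5, 6}
|A + B| = 7 (out of 7 total residues).

A + B = {0, 1, 2, 3, 4, 5, 6}


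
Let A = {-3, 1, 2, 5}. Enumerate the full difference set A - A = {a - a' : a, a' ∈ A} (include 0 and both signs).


A - A = {a - a' : a, a' ∈ A}.
Compute a - a' for each ordered pair (a, a'):
a = -3: -3--3=0, -3-1=-4, -3-2=-5, -3-5=-8
a = 1: 1--3=4, 1-1=0, 1-2=-1, 1-5=-4
a = 2: 2--3=5, 2-1=1, 2-2=0, 2-5=-3
a = 5: 5--3=8, 5-1=4, 5-2=3, 5-5=0
Collecting distinct values (and noting 0 appears from a-a):
A - A = {-8, -5, -4, -3, -1, 0, 1, 3, 4, 5, 8}
|A - A| = 11

A - A = {-8, -5, -4, -3, -1, 0, 1, 3, 4, 5, 8}


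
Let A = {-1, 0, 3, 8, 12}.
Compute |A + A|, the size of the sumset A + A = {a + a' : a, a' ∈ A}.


A + A = {a + a' : a, a' ∈ A}; |A| = 5.
General bounds: 2|A| - 1 ≤ |A + A| ≤ |A|(|A|+1)/2, i.e. 9 ≤ |A + A| ≤ 15.
Lower bound 2|A|-1 is attained iff A is an arithmetic progression.
Enumerate sums a + a' for a ≤ a' (symmetric, so this suffices):
a = -1: -1+-1=-2, -1+0=-1, -1+3=2, -1+8=7, -1+12=11
a = 0: 0+0=0, 0+3=3, 0+8=8, 0+12=12
a = 3: 3+3=6, 3+8=11, 3+12=15
a = 8: 8+8=16, 8+12=20
a = 12: 12+12=24
Distinct sums: {-2, -1, 0, 2, 3, 6, 7, 8, 11, 12, 15, 16, 20, 24}
|A + A| = 14

|A + A| = 14


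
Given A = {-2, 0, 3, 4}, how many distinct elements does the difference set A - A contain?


A - A = {a - a' : a, a' ∈ A}; |A| = 4.
Bounds: 2|A|-1 ≤ |A - A| ≤ |A|² - |A| + 1, i.e. 7 ≤ |A - A| ≤ 13.
Note: 0 ∈ A - A always (from a - a). The set is symmetric: if d ∈ A - A then -d ∈ A - A.
Enumerate nonzero differences d = a - a' with a > a' (then include -d):
Positive differences: {1, 2, 3, 4, 5, 6}
Full difference set: {0} ∪ (positive diffs) ∪ (negative diffs).
|A - A| = 1 + 2·6 = 13 (matches direct enumeration: 13).

|A - A| = 13


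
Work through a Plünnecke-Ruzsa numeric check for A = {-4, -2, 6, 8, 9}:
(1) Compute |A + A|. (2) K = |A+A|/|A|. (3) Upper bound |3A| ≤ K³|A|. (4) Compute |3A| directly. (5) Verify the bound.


|A| = 5.
Step 1: Compute A + A by enumerating all 25 pairs.
A + A = {-8, -6, -4, 2, 4, 5, 6, 7, 12, 14, 15, 16, 17, 18}, so |A + A| = 14.
Step 2: Doubling constant K = |A + A|/|A| = 14/5 = 14/5 ≈ 2.8000.
Step 3: Plünnecke-Ruzsa gives |3A| ≤ K³·|A| = (2.8000)³ · 5 ≈ 109.7600.
Step 4: Compute 3A = A + A + A directly by enumerating all triples (a,b,c) ∈ A³; |3A| = 28.
Step 5: Check 28 ≤ 109.7600? Yes ✓.

K = 14/5, Plünnecke-Ruzsa bound K³|A| ≈ 109.7600, |3A| = 28, inequality holds.


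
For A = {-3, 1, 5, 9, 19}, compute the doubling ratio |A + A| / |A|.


|A| = 5.
Compute A + A by enumerating all 25 pairs.
A + A = {-6, -2, 2, 6, 10, 14, 16, 18, 20, 24, 28, 38}, so |A + A| = 12.
K = |A + A| / |A| = 12/5 (already in lowest terms) ≈ 2.4000.
Reference: AP of size 5 gives K = 9/5 ≈ 1.8000; a fully generic set of size 5 gives K ≈ 3.0000.

|A| = 5, |A + A| = 12, K = 12/5.


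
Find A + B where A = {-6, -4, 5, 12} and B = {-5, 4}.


A + B = {a + b : a ∈ A, b ∈ B}.
Enumerate all |A|·|B| = 4·2 = 8 pairs (a, b) and collect distinct sums.
a = -6: -6+-5=-11, -6+4=-2
a = -4: -4+-5=-9, -4+4=0
a = 5: 5+-5=0, 5+4=9
a = 12: 12+-5=7, 12+4=16
Collecting distinct sums: A + B = {-11, -9, -2, 0, 7, 9, 16}
|A + B| = 7

A + B = {-11, -9, -2, 0, 7, 9, 16}


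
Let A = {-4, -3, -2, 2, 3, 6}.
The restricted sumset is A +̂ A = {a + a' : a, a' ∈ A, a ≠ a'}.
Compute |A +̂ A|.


Restricted sumset: A +̂ A = {a + a' : a ∈ A, a' ∈ A, a ≠ a'}.
Equivalently, take A + A and drop any sum 2a that is achievable ONLY as a + a for a ∈ A (i.e. sums representable only with equal summands).
Enumerate pairs (a, a') with a < a' (symmetric, so each unordered pair gives one sum; this covers all a ≠ a'):
  -4 + -3 = -7
  -4 + -2 = -6
  -4 + 2 = -2
  -4 + 3 = -1
  -4 + 6 = 2
  -3 + -2 = -5
  -3 + 2 = -1
  -3 + 3 = 0
  -3 + 6 = 3
  -2 + 2 = 0
  -2 + 3 = 1
  -2 + 6 = 4
  2 + 3 = 5
  2 + 6 = 8
  3 + 6 = 9
Collected distinct sums: {-7, -6, -5, -2, -1, 0, 1, 2, 3, 4, 5, 8, 9}
|A +̂ A| = 13
(Reference bound: |A +̂ A| ≥ 2|A| - 3 for |A| ≥ 2, with |A| = 6 giving ≥ 9.)

|A +̂ A| = 13


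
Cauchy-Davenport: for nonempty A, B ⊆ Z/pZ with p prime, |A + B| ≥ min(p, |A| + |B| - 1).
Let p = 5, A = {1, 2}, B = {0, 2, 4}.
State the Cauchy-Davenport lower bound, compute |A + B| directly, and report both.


Cauchy-Davenport: |A + B| ≥ min(p, |A| + |B| - 1) for A, B nonempty in Z/pZ.
|A| = 2, |B| = 3, p = 5.
CD lower bound = min(5, 2 + 3 - 1) = min(5, 4) = 4.
Compute A + B mod 5 directly:
a = 1: 1+0=1, 1+2=3, 1+4=0
a = 2: 2+0=2, 2+2=4, 2+4=1
A + B = {0, 1, 2, 3, 4}, so |A + B| = 5.
Verify: 5 ≥ 4? Yes ✓.

CD lower bound = 4, actual |A + B| = 5.


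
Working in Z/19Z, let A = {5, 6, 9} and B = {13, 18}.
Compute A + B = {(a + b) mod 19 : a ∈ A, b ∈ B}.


Work in Z/19Z: reduce every sum a + b modulo 19.
Enumerate all 6 pairs:
a = 5: 5+13=18, 5+18=4
a = 6: 6+13=0, 6+18=5
a = 9: 9+13=3, 9+18=8
Distinct residues collected: {0, 3, 4, 5, 8, 18}
|A + B| = 6 (out of 19 total residues).

A + B = {0, 3, 4, 5, 8, 18}


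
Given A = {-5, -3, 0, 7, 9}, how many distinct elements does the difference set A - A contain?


A - A = {a - a' : a, a' ∈ A}; |A| = 5.
Bounds: 2|A|-1 ≤ |A - A| ≤ |A|² - |A| + 1, i.e. 9 ≤ |A - A| ≤ 21.
Note: 0 ∈ A - A always (from a - a). The set is symmetric: if d ∈ A - A then -d ∈ A - A.
Enumerate nonzero differences d = a - a' with a > a' (then include -d):
Positive differences: {2, 3, 5, 7, 9, 10, 12, 14}
Full difference set: {0} ∪ (positive diffs) ∪ (negative diffs).
|A - A| = 1 + 2·8 = 17 (matches direct enumeration: 17).

|A - A| = 17


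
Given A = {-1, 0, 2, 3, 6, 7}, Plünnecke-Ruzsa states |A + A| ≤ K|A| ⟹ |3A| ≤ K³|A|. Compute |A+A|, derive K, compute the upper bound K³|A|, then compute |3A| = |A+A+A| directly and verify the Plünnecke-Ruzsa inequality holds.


|A| = 6.
Step 1: Compute A + A by enumerating all 36 pairs.
A + A = {-2, -1, 0, 1, 2, 3, 4, 5, 6, 7, 8, 9, 10, 12, 13, 14}, so |A + A| = 16.
Step 2: Doubling constant K = |A + A|/|A| = 16/6 = 16/6 ≈ 2.6667.
Step 3: Plünnecke-Ruzsa gives |3A| ≤ K³·|A| = (2.6667)³ · 6 ≈ 113.7778.
Step 4: Compute 3A = A + A + A directly by enumerating all triples (a,b,c) ∈ A³; |3A| = 25.
Step 5: Check 25 ≤ 113.7778? Yes ✓.

K = 16/6, Plünnecke-Ruzsa bound K³|A| ≈ 113.7778, |3A| = 25, inequality holds.


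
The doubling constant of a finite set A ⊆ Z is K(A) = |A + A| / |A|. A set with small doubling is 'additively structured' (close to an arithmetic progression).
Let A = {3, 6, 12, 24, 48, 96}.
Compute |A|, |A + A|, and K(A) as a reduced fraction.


|A| = 6.
Compute A + A by enumerating all 36 pairs.
A + A = {6, 9, 12, 15, 18, 24, 27, 30, 36, 48, 51, 54, 60, 72, 96, 99, 102, 108, 120, 144, 192}, so |A + A| = 21.
K = |A + A| / |A| = 21/6 = 7/2 ≈ 3.5000.
Reference: AP of size 6 gives K = 11/6 ≈ 1.8333; a fully generic set of size 6 gives K ≈ 3.5000.

|A| = 6, |A + A| = 21, K = 21/6 = 7/2.


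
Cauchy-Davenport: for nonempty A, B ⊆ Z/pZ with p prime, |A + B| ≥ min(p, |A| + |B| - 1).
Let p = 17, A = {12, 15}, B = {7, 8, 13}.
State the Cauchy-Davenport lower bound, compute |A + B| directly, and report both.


Cauchy-Davenport: |A + B| ≥ min(p, |A| + |B| - 1) for A, B nonempty in Z/pZ.
|A| = 2, |B| = 3, p = 17.
CD lower bound = min(17, 2 + 3 - 1) = min(17, 4) = 4.
Compute A + B mod 17 directly:
a = 12: 12+7=2, 12+8=3, 12+13=8
a = 15: 15+7=5, 15+8=6, 15+13=11
A + B = {2, 3, 5, 6, 8, 11}, so |A + B| = 6.
Verify: 6 ≥ 4? Yes ✓.

CD lower bound = 4, actual |A + B| = 6.


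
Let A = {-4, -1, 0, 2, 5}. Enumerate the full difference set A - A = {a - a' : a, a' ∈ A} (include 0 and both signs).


A - A = {a - a' : a, a' ∈ A}.
Compute a - a' for each ordered pair (a, a'):
a = -4: -4--4=0, -4--1=-3, -4-0=-4, -4-2=-6, -4-5=-9
a = -1: -1--4=3, -1--1=0, -1-0=-1, -1-2=-3, -1-5=-6
a = 0: 0--4=4, 0--1=1, 0-0=0, 0-2=-2, 0-5=-5
a = 2: 2--4=6, 2--1=3, 2-0=2, 2-2=0, 2-5=-3
a = 5: 5--4=9, 5--1=6, 5-0=5, 5-2=3, 5-5=0
Collecting distinct values (and noting 0 appears from a-a):
A - A = {-9, -6, -5, -4, -3, -2, -1, 0, 1, 2, 3, 4, 5, 6, 9}
|A - A| = 15

A - A = {-9, -6, -5, -4, -3, -2, -1, 0, 1, 2, 3, 4, 5, 6, 9}


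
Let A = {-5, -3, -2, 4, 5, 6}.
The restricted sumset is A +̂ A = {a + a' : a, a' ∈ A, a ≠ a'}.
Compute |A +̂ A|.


Restricted sumset: A +̂ A = {a + a' : a ∈ A, a' ∈ A, a ≠ a'}.
Equivalently, take A + A and drop any sum 2a that is achievable ONLY as a + a for a ∈ A (i.e. sums representable only with equal summands).
Enumerate pairs (a, a') with a < a' (symmetric, so each unordered pair gives one sum; this covers all a ≠ a'):
  -5 + -3 = -8
  -5 + -2 = -7
  -5 + 4 = -1
  -5 + 5 = 0
  -5 + 6 = 1
  -3 + -2 = -5
  -3 + 4 = 1
  -3 + 5 = 2
  -3 + 6 = 3
  -2 + 4 = 2
  -2 + 5 = 3
  -2 + 6 = 4
  4 + 5 = 9
  4 + 6 = 10
  5 + 6 = 11
Collected distinct sums: {-8, -7, -5, -1, 0, 1, 2, 3, 4, 9, 10, 11}
|A +̂ A| = 12
(Reference bound: |A +̂ A| ≥ 2|A| - 3 for |A| ≥ 2, with |A| = 6 giving ≥ 9.)

|A +̂ A| = 12


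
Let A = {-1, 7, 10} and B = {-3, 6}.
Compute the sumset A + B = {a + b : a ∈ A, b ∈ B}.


A + B = {a + b : a ∈ A, b ∈ B}.
Enumerate all |A|·|B| = 3·2 = 6 pairs (a, b) and collect distinct sums.
a = -1: -1+-3=-4, -1+6=5
a = 7: 7+-3=4, 7+6=13
a = 10: 10+-3=7, 10+6=16
Collecting distinct sums: A + B = {-4, 4, 5, 7, 13, 16}
|A + B| = 6

A + B = {-4, 4, 5, 7, 13, 16}


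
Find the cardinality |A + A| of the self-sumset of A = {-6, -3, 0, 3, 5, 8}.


A + A = {a + a' : a, a' ∈ A}; |A| = 6.
General bounds: 2|A| - 1 ≤ |A + A| ≤ |A|(|A|+1)/2, i.e. 11 ≤ |A + A| ≤ 21.
Lower bound 2|A|-1 is attained iff A is an arithmetic progression.
Enumerate sums a + a' for a ≤ a' (symmetric, so this suffices):
a = -6: -6+-6=-12, -6+-3=-9, -6+0=-6, -6+3=-3, -6+5=-1, -6+8=2
a = -3: -3+-3=-6, -3+0=-3, -3+3=0, -3+5=2, -3+8=5
a = 0: 0+0=0, 0+3=3, 0+5=5, 0+8=8
a = 3: 3+3=6, 3+5=8, 3+8=11
a = 5: 5+5=10, 5+8=13
a = 8: 8+8=16
Distinct sums: {-12, -9, -6, -3, -1, 0, 2, 3, 5, 6, 8, 10, 11, 13, 16}
|A + A| = 15

|A + A| = 15


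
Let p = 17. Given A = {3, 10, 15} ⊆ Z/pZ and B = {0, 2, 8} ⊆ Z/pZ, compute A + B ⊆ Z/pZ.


Work in Z/17Z: reduce every sum a + b modulo 17.
Enumerate all 9 pairs:
a = 3: 3+0=3, 3+2=5, 3+8=11
a = 10: 10+0=10, 10+2=12, 10+8=1
a = 15: 15+0=15, 15+2=0, 15+8=6
Distinct residues collected: {0, 1, 3, 5, 6, 10, 11, 12, 15}
|A + B| = 9 (out of 17 total residues).

A + B = {0, 1, 3, 5, 6, 10, 11, 12, 15}


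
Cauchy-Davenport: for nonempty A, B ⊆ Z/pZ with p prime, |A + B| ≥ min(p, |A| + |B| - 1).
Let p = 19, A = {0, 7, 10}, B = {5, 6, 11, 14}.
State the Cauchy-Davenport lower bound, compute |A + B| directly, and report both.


Cauchy-Davenport: |A + B| ≥ min(p, |A| + |B| - 1) for A, B nonempty in Z/pZ.
|A| = 3, |B| = 4, p = 19.
CD lower bound = min(19, 3 + 4 - 1) = min(19, 6) = 6.
Compute A + B mod 19 directly:
a = 0: 0+5=5, 0+6=6, 0+11=11, 0+14=14
a = 7: 7+5=12, 7+6=13, 7+11=18, 7+14=2
a = 10: 10+5=15, 10+6=16, 10+11=2, 10+14=5
A + B = {2, 5, 6, 11, 12, 13, 14, 15, 16, 18}, so |A + B| = 10.
Verify: 10 ≥ 6? Yes ✓.

CD lower bound = 6, actual |A + B| = 10.


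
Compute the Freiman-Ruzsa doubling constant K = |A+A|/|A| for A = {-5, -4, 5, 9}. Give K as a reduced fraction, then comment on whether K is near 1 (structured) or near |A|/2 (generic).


|A| = 4.
Compute A + A by enumerating all 16 pairs.
A + A = {-10, -9, -8, 0, 1, 4, 5, 10, 14, 18}, so |A + A| = 10.
K = |A + A| / |A| = 10/4 = 5/2 ≈ 2.5000.
Reference: AP of size 4 gives K = 7/4 ≈ 1.7500; a fully generic set of size 4 gives K ≈ 2.5000.

|A| = 4, |A + A| = 10, K = 10/4 = 5/2.


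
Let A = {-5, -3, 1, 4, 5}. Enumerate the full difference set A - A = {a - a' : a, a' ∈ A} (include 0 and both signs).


A - A = {a - a' : a, a' ∈ A}.
Compute a - a' for each ordered pair (a, a'):
a = -5: -5--5=0, -5--3=-2, -5-1=-6, -5-4=-9, -5-5=-10
a = -3: -3--5=2, -3--3=0, -3-1=-4, -3-4=-7, -3-5=-8
a = 1: 1--5=6, 1--3=4, 1-1=0, 1-4=-3, 1-5=-4
a = 4: 4--5=9, 4--3=7, 4-1=3, 4-4=0, 4-5=-1
a = 5: 5--5=10, 5--3=8, 5-1=4, 5-4=1, 5-5=0
Collecting distinct values (and noting 0 appears from a-a):
A - A = {-10, -9, -8, -7, -6, -4, -3, -2, -1, 0, 1, 2, 3, 4, 6, 7, 8, 9, 10}
|A - A| = 19

A - A = {-10, -9, -8, -7, -6, -4, -3, -2, -1, 0, 1, 2, 3, 4, 6, 7, 8, 9, 10}


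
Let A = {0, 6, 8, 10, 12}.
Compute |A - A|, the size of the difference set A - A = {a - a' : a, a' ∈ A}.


A - A = {a - a' : a, a' ∈ A}; |A| = 5.
Bounds: 2|A|-1 ≤ |A - A| ≤ |A|² - |A| + 1, i.e. 9 ≤ |A - A| ≤ 21.
Note: 0 ∈ A - A always (from a - a). The set is symmetric: if d ∈ A - A then -d ∈ A - A.
Enumerate nonzero differences d = a - a' with a > a' (then include -d):
Positive differences: {2, 4, 6, 8, 10, 12}
Full difference set: {0} ∪ (positive diffs) ∪ (negative diffs).
|A - A| = 1 + 2·6 = 13 (matches direct enumeration: 13).

|A - A| = 13


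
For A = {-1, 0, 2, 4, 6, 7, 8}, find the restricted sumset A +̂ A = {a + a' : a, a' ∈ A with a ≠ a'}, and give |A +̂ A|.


Restricted sumset: A +̂ A = {a + a' : a ∈ A, a' ∈ A, a ≠ a'}.
Equivalently, take A + A and drop any sum 2a that is achievable ONLY as a + a for a ∈ A (i.e. sums representable only with equal summands).
Enumerate pairs (a, a') with a < a' (symmetric, so each unordered pair gives one sum; this covers all a ≠ a'):
  -1 + 0 = -1
  -1 + 2 = 1
  -1 + 4 = 3
  -1 + 6 = 5
  -1 + 7 = 6
  -1 + 8 = 7
  0 + 2 = 2
  0 + 4 = 4
  0 + 6 = 6
  0 + 7 = 7
  0 + 8 = 8
  2 + 4 = 6
  2 + 6 = 8
  2 + 7 = 9
  2 + 8 = 10
  4 + 6 = 10
  4 + 7 = 11
  4 + 8 = 12
  6 + 7 = 13
  6 + 8 = 14
  7 + 8 = 15
Collected distinct sums: {-1, 1, 2, 3, 4, 5, 6, 7, 8, 9, 10, 11, 12, 13, 14, 15}
|A +̂ A| = 16
(Reference bound: |A +̂ A| ≥ 2|A| - 3 for |A| ≥ 2, with |A| = 7 giving ≥ 11.)

|A +̂ A| = 16


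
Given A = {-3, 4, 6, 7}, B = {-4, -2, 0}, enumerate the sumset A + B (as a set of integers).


A + B = {a + b : a ∈ A, b ∈ B}.
Enumerate all |A|·|B| = 4·3 = 12 pairs (a, b) and collect distinct sums.
a = -3: -3+-4=-7, -3+-2=-5, -3+0=-3
a = 4: 4+-4=0, 4+-2=2, 4+0=4
a = 6: 6+-4=2, 6+-2=4, 6+0=6
a = 7: 7+-4=3, 7+-2=5, 7+0=7
Collecting distinct sums: A + B = {-7, -5, -3, 0, 2, 3, 4, 5, 6, 7}
|A + B| = 10

A + B = {-7, -5, -3, 0, 2, 3, 4, 5, 6, 7}


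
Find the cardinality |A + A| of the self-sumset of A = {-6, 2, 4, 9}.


A + A = {a + a' : a, a' ∈ A}; |A| = 4.
General bounds: 2|A| - 1 ≤ |A + A| ≤ |A|(|A|+1)/2, i.e. 7 ≤ |A + A| ≤ 10.
Lower bound 2|A|-1 is attained iff A is an arithmetic progression.
Enumerate sums a + a' for a ≤ a' (symmetric, so this suffices):
a = -6: -6+-6=-12, -6+2=-4, -6+4=-2, -6+9=3
a = 2: 2+2=4, 2+4=6, 2+9=11
a = 4: 4+4=8, 4+9=13
a = 9: 9+9=18
Distinct sums: {-12, -4, -2, 3, 4, 6, 8, 11, 13, 18}
|A + A| = 10

|A + A| = 10


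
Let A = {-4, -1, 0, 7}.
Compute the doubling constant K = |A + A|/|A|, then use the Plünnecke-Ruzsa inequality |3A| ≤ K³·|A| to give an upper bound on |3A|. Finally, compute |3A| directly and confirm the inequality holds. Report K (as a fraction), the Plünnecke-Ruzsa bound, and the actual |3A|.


|A| = 4.
Step 1: Compute A + A by enumerating all 16 pairs.
A + A = {-8, -5, -4, -2, -1, 0, 3, 6, 7, 14}, so |A + A| = 10.
Step 2: Doubling constant K = |A + A|/|A| = 10/4 = 10/4 ≈ 2.5000.
Step 3: Plünnecke-Ruzsa gives |3A| ≤ K³·|A| = (2.5000)³ · 4 ≈ 62.5000.
Step 4: Compute 3A = A + A + A directly by enumerating all triples (a,b,c) ∈ A³; |3A| = 19.
Step 5: Check 19 ≤ 62.5000? Yes ✓.

K = 10/4, Plünnecke-Ruzsa bound K³|A| ≈ 62.5000, |3A| = 19, inequality holds.


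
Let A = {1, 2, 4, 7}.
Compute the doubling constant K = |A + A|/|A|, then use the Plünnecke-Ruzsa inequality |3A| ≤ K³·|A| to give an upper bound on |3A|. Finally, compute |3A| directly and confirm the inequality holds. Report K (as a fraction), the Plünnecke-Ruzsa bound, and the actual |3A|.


|A| = 4.
Step 1: Compute A + A by enumerating all 16 pairs.
A + A = {2, 3, 4, 5, 6, 8, 9, 11, 14}, so |A + A| = 9.
Step 2: Doubling constant K = |A + A|/|A| = 9/4 = 9/4 ≈ 2.2500.
Step 3: Plünnecke-Ruzsa gives |3A| ≤ K³·|A| = (2.2500)³ · 4 ≈ 45.5625.
Step 4: Compute 3A = A + A + A directly by enumerating all triples (a,b,c) ∈ A³; |3A| = 15.
Step 5: Check 15 ≤ 45.5625? Yes ✓.

K = 9/4, Plünnecke-Ruzsa bound K³|A| ≈ 45.5625, |3A| = 15, inequality holds.


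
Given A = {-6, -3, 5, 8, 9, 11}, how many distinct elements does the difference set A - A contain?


A - A = {a - a' : a, a' ∈ A}; |A| = 6.
Bounds: 2|A|-1 ≤ |A - A| ≤ |A|² - |A| + 1, i.e. 11 ≤ |A - A| ≤ 31.
Note: 0 ∈ A - A always (from a - a). The set is symmetric: if d ∈ A - A then -d ∈ A - A.
Enumerate nonzero differences d = a - a' with a > a' (then include -d):
Positive differences: {1, 2, 3, 4, 6, 8, 11, 12, 14, 15, 17}
Full difference set: {0} ∪ (positive diffs) ∪ (negative diffs).
|A - A| = 1 + 2·11 = 23 (matches direct enumeration: 23).

|A - A| = 23


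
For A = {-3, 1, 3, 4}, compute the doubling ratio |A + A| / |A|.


|A| = 4.
Compute A + A by enumerating all 16 pairs.
A + A = {-6, -2, 0, 1, 2, 4, 5, 6, 7, 8}, so |A + A| = 10.
K = |A + A| / |A| = 10/4 = 5/2 ≈ 2.5000.
Reference: AP of size 4 gives K = 7/4 ≈ 1.7500; a fully generic set of size 4 gives K ≈ 2.5000.

|A| = 4, |A + A| = 10, K = 10/4 = 5/2.


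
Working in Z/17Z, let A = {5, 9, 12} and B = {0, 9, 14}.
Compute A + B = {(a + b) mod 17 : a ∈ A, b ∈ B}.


Work in Z/17Z: reduce every sum a + b modulo 17.
Enumerate all 9 pairs:
a = 5: 5+0=5, 5+9=14, 5+14=2
a = 9: 9+0=9, 9+9=1, 9+14=6
a = 12: 12+0=12, 12+9=4, 12+14=9
Distinct residues collected: {1, 2, 4, 5, 6, 9, 12, 14}
|A + B| = 8 (out of 17 total residues).

A + B = {1, 2, 4, 5, 6, 9, 12, 14}


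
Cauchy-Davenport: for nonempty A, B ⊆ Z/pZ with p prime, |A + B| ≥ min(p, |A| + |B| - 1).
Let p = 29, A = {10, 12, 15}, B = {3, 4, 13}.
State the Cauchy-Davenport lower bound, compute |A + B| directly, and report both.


Cauchy-Davenport: |A + B| ≥ min(p, |A| + |B| - 1) for A, B nonempty in Z/pZ.
|A| = 3, |B| = 3, p = 29.
CD lower bound = min(29, 3 + 3 - 1) = min(29, 5) = 5.
Compute A + B mod 29 directly:
a = 10: 10+3=13, 10+4=14, 10+13=23
a = 12: 12+3=15, 12+4=16, 12+13=25
a = 15: 15+3=18, 15+4=19, 15+13=28
A + B = {13, 14, 15, 16, 18, 19, 23, 25, 28}, so |A + B| = 9.
Verify: 9 ≥ 5? Yes ✓.

CD lower bound = 5, actual |A + B| = 9.


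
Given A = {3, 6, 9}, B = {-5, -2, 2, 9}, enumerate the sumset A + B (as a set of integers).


A + B = {a + b : a ∈ A, b ∈ B}.
Enumerate all |A|·|B| = 3·4 = 12 pairs (a, b) and collect distinct sums.
a = 3: 3+-5=-2, 3+-2=1, 3+2=5, 3+9=12
a = 6: 6+-5=1, 6+-2=4, 6+2=8, 6+9=15
a = 9: 9+-5=4, 9+-2=7, 9+2=11, 9+9=18
Collecting distinct sums: A + B = {-2, 1, 4, 5, 7, 8, 11, 12, 15, 18}
|A + B| = 10

A + B = {-2, 1, 4, 5, 7, 8, 11, 12, 15, 18}


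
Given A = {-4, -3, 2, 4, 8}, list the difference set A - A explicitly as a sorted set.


A - A = {a - a' : a, a' ∈ A}.
Compute a - a' for each ordered pair (a, a'):
a = -4: -4--4=0, -4--3=-1, -4-2=-6, -4-4=-8, -4-8=-12
a = -3: -3--4=1, -3--3=0, -3-2=-5, -3-4=-7, -3-8=-11
a = 2: 2--4=6, 2--3=5, 2-2=0, 2-4=-2, 2-8=-6
a = 4: 4--4=8, 4--3=7, 4-2=2, 4-4=0, 4-8=-4
a = 8: 8--4=12, 8--3=11, 8-2=6, 8-4=4, 8-8=0
Collecting distinct values (and noting 0 appears from a-a):
A - A = {-12, -11, -8, -7, -6, -5, -4, -2, -1, 0, 1, 2, 4, 5, 6, 7, 8, 11, 12}
|A - A| = 19

A - A = {-12, -11, -8, -7, -6, -5, -4, -2, -1, 0, 1, 2, 4, 5, 6, 7, 8, 11, 12}


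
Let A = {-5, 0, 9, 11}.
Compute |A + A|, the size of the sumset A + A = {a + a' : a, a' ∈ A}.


A + A = {a + a' : a, a' ∈ A}; |A| = 4.
General bounds: 2|A| - 1 ≤ |A + A| ≤ |A|(|A|+1)/2, i.e. 7 ≤ |A + A| ≤ 10.
Lower bound 2|A|-1 is attained iff A is an arithmetic progression.
Enumerate sums a + a' for a ≤ a' (symmetric, so this suffices):
a = -5: -5+-5=-10, -5+0=-5, -5+9=4, -5+11=6
a = 0: 0+0=0, 0+9=9, 0+11=11
a = 9: 9+9=18, 9+11=20
a = 11: 11+11=22
Distinct sums: {-10, -5, 0, 4, 6, 9, 11, 18, 20, 22}
|A + A| = 10

|A + A| = 10


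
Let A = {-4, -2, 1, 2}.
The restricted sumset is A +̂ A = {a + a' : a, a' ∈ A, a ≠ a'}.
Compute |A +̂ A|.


Restricted sumset: A +̂ A = {a + a' : a ∈ A, a' ∈ A, a ≠ a'}.
Equivalently, take A + A and drop any sum 2a that is achievable ONLY as a + a for a ∈ A (i.e. sums representable only with equal summands).
Enumerate pairs (a, a') with a < a' (symmetric, so each unordered pair gives one sum; this covers all a ≠ a'):
  -4 + -2 = -6
  -4 + 1 = -3
  -4 + 2 = -2
  -2 + 1 = -1
  -2 + 2 = 0
  1 + 2 = 3
Collected distinct sums: {-6, -3, -2, -1, 0, 3}
|A +̂ A| = 6
(Reference bound: |A +̂ A| ≥ 2|A| - 3 for |A| ≥ 2, with |A| = 4 giving ≥ 5.)

|A +̂ A| = 6


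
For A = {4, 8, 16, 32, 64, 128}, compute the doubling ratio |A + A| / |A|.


|A| = 6.
Compute A + A by enumerating all 36 pairs.
A + A = {8, 12, 16, 20, 24, 32, 36, 40, 48, 64, 68, 72, 80, 96, 128, 132, 136, 144, 160, 192, 256}, so |A + A| = 21.
K = |A + A| / |A| = 21/6 = 7/2 ≈ 3.5000.
Reference: AP of size 6 gives K = 11/6 ≈ 1.8333; a fully generic set of size 6 gives K ≈ 3.5000.

|A| = 6, |A + A| = 21, K = 21/6 = 7/2.


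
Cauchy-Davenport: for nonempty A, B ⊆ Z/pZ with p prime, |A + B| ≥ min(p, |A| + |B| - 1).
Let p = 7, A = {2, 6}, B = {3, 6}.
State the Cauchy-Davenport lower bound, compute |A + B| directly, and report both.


Cauchy-Davenport: |A + B| ≥ min(p, |A| + |B| - 1) for A, B nonempty in Z/pZ.
|A| = 2, |B| = 2, p = 7.
CD lower bound = min(7, 2 + 2 - 1) = min(7, 3) = 3.
Compute A + B mod 7 directly:
a = 2: 2+3=5, 2+6=1
a = 6: 6+3=2, 6+6=5
A + B = {1, 2, 5}, so |A + B| = 3.
Verify: 3 ≥ 3? Yes ✓.

CD lower bound = 3, actual |A + B| = 3.


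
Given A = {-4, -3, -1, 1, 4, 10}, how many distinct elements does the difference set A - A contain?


A - A = {a - a' : a, a' ∈ A}; |A| = 6.
Bounds: 2|A|-1 ≤ |A - A| ≤ |A|² - |A| + 1, i.e. 11 ≤ |A - A| ≤ 31.
Note: 0 ∈ A - A always (from a - a). The set is symmetric: if d ∈ A - A then -d ∈ A - A.
Enumerate nonzero differences d = a - a' with a > a' (then include -d):
Positive differences: {1, 2, 3, 4, 5, 6, 7, 8, 9, 11, 13, 14}
Full difference set: {0} ∪ (positive diffs) ∪ (negative diffs).
|A - A| = 1 + 2·12 = 25 (matches direct enumeration: 25).

|A - A| = 25


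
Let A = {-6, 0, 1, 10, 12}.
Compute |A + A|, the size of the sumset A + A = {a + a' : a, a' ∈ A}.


A + A = {a + a' : a, a' ∈ A}; |A| = 5.
General bounds: 2|A| - 1 ≤ |A + A| ≤ |A|(|A|+1)/2, i.e. 9 ≤ |A + A| ≤ 15.
Lower bound 2|A|-1 is attained iff A is an arithmetic progression.
Enumerate sums a + a' for a ≤ a' (symmetric, so this suffices):
a = -6: -6+-6=-12, -6+0=-6, -6+1=-5, -6+10=4, -6+12=6
a = 0: 0+0=0, 0+1=1, 0+10=10, 0+12=12
a = 1: 1+1=2, 1+10=11, 1+12=13
a = 10: 10+10=20, 10+12=22
a = 12: 12+12=24
Distinct sums: {-12, -6, -5, 0, 1, 2, 4, 6, 10, 11, 12, 13, 20, 22, 24}
|A + A| = 15

|A + A| = 15


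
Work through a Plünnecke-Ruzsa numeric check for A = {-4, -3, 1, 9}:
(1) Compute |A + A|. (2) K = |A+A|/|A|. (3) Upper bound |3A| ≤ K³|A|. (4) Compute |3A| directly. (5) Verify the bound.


|A| = 4.
Step 1: Compute A + A by enumerating all 16 pairs.
A + A = {-8, -7, -6, -3, -2, 2, 5, 6, 10, 18}, so |A + A| = 10.
Step 2: Doubling constant K = |A + A|/|A| = 10/4 = 10/4 ≈ 2.5000.
Step 3: Plünnecke-Ruzsa gives |3A| ≤ K³·|A| = (2.5000)³ · 4 ≈ 62.5000.
Step 4: Compute 3A = A + A + A directly by enumerating all triples (a,b,c) ∈ A³; |3A| = 19.
Step 5: Check 19 ≤ 62.5000? Yes ✓.

K = 10/4, Plünnecke-Ruzsa bound K³|A| ≈ 62.5000, |3A| = 19, inequality holds.


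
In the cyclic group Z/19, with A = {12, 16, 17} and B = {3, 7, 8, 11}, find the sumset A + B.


Work in Z/19Z: reduce every sum a + b modulo 19.
Enumerate all 12 pairs:
a = 12: 12+3=15, 12+7=0, 12+8=1, 12+11=4
a = 16: 16+3=0, 16+7=4, 16+8=5, 16+11=8
a = 17: 17+3=1, 17+7=5, 17+8=6, 17+11=9
Distinct residues collected: {0, 1, 4, 5, 6, 8, 9, 15}
|A + B| = 8 (out of 19 total residues).

A + B = {0, 1, 4, 5, 6, 8, 9, 15}


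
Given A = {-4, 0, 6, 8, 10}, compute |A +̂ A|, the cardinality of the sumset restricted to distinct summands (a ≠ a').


Restricted sumset: A +̂ A = {a + a' : a ∈ A, a' ∈ A, a ≠ a'}.
Equivalently, take A + A and drop any sum 2a that is achievable ONLY as a + a for a ∈ A (i.e. sums representable only with equal summands).
Enumerate pairs (a, a') with a < a' (symmetric, so each unordered pair gives one sum; this covers all a ≠ a'):
  -4 + 0 = -4
  -4 + 6 = 2
  -4 + 8 = 4
  -4 + 10 = 6
  0 + 6 = 6
  0 + 8 = 8
  0 + 10 = 10
  6 + 8 = 14
  6 + 10 = 16
  8 + 10 = 18
Collected distinct sums: {-4, 2, 4, 6, 8, 10, 14, 16, 18}
|A +̂ A| = 9
(Reference bound: |A +̂ A| ≥ 2|A| - 3 for |A| ≥ 2, with |A| = 5 giving ≥ 7.)

|A +̂ A| = 9


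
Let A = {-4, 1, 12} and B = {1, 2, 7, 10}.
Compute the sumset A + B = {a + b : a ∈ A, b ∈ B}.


A + B = {a + b : a ∈ A, b ∈ B}.
Enumerate all |A|·|B| = 3·4 = 12 pairs (a, b) and collect distinct sums.
a = -4: -4+1=-3, -4+2=-2, -4+7=3, -4+10=6
a = 1: 1+1=2, 1+2=3, 1+7=8, 1+10=11
a = 12: 12+1=13, 12+2=14, 12+7=19, 12+10=22
Collecting distinct sums: A + B = {-3, -2, 2, 3, 6, 8, 11, 13, 14, 19, 22}
|A + B| = 11

A + B = {-3, -2, 2, 3, 6, 8, 11, 13, 14, 19, 22}


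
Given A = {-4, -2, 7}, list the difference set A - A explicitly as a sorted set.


A - A = {a - a' : a, a' ∈ A}.
Compute a - a' for each ordered pair (a, a'):
a = -4: -4--4=0, -4--2=-2, -4-7=-11
a = -2: -2--4=2, -2--2=0, -2-7=-9
a = 7: 7--4=11, 7--2=9, 7-7=0
Collecting distinct values (and noting 0 appears from a-a):
A - A = {-11, -9, -2, 0, 2, 9, 11}
|A - A| = 7

A - A = {-11, -9, -2, 0, 2, 9, 11}


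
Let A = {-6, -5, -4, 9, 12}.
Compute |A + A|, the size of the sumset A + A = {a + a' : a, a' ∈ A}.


A + A = {a + a' : a, a' ∈ A}; |A| = 5.
General bounds: 2|A| - 1 ≤ |A + A| ≤ |A|(|A|+1)/2, i.e. 9 ≤ |A + A| ≤ 15.
Lower bound 2|A|-1 is attained iff A is an arithmetic progression.
Enumerate sums a + a' for a ≤ a' (symmetric, so this suffices):
a = -6: -6+-6=-12, -6+-5=-11, -6+-4=-10, -6+9=3, -6+12=6
a = -5: -5+-5=-10, -5+-4=-9, -5+9=4, -5+12=7
a = -4: -4+-4=-8, -4+9=5, -4+12=8
a = 9: 9+9=18, 9+12=21
a = 12: 12+12=24
Distinct sums: {-12, -11, -10, -9, -8, 3, 4, 5, 6, 7, 8, 18, 21, 24}
|A + A| = 14

|A + A| = 14
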